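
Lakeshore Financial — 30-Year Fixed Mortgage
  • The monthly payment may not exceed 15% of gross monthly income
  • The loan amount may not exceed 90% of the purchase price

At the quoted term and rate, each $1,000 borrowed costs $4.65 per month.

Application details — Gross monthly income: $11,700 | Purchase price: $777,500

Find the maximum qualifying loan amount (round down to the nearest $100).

Payment cap: 15% × $11,700 = $1,755/month.
At $4.65 per $1,000, that supports 1,755/4.65 × 1,000 ≈ $377,419 → $377,400.
LTV cap: 90% × $777,500 = $699,750 → $699,700.
Binding constraint: payment-to-income.

$377,400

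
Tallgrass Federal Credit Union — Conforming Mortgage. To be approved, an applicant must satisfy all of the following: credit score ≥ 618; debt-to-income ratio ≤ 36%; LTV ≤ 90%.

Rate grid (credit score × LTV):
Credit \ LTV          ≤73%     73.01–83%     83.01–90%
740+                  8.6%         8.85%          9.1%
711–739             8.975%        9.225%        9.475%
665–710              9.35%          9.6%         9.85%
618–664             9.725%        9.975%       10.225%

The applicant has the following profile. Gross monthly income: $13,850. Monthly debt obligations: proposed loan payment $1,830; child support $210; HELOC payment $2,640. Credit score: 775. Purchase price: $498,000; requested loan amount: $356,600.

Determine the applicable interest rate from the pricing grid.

Credit score 775 ≥ 618; Total monthly debts = (1,830 + 210 + 2,640) = 4,680. Debt-to-income = 4,680/13,850 = 33.8% — meets 36% limit
LTV = 356,600/498,000 = 71.6% ≤ 90%
Row: 775 falls in 740+. Column: 71.6% falls in ≤73%. Rate = 8.6%.

8.6%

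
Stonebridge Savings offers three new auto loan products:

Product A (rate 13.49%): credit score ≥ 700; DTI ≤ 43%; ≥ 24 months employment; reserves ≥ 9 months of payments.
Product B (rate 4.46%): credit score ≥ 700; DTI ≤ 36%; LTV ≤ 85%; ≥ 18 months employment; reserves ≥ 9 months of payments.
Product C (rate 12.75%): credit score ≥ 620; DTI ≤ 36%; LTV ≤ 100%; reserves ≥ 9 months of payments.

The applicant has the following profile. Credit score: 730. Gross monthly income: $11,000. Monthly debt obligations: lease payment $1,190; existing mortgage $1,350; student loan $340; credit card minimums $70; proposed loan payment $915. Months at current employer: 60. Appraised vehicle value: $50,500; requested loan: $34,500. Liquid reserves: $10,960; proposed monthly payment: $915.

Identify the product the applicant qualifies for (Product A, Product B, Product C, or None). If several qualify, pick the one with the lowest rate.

Total debts = (1,190 + 1,350 + 340 + 70 + 915) = 3,865; DTI = 3,865/11,000 = 35.1%.
LTV = 34,500/50,500 = 68.3%.
Reserves = 10,960/915 = 12.0 months.
Product A: score 730 ≥ 700; DTI 35.1% ≤ 43%; employment 60 ≥ 24 mo; reserves 12.0 ≥ 9 mo → qualifies.
Product B: score 730 ≥ 700; DTI 35.1% ≤ 36%; LTV 68.3% ≤ 85%; employment 60 ≥ 18 mo; reserves 12.0 ≥ 9 mo → qualifies.
Product C: score 730 ≥ 620; DTI 35.1% ≤ 36%; LTV 68.3% ≤ 100%; reserves 12.0 ≥ 9 mo → qualifies.
Qualifying: Product A, Product B, Product C. Lowest rate is 4.46% → Product B.

Product B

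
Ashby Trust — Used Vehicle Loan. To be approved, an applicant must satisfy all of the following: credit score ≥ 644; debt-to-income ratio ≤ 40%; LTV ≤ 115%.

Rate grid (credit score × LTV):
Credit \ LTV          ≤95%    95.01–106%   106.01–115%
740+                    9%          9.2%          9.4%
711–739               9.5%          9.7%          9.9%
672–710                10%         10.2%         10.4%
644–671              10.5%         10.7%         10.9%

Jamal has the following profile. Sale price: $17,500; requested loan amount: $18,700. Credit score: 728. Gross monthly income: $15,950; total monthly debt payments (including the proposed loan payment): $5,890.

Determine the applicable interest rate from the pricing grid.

Credit score 728 ≥ 644; DTI = 5,890/15,950 = 36.9% ≤ 40%
LTV = 18,700/17,500 = 106.9% ≤ 115%
Credit 728 → row 711–739; LTV 106.9% → column 106.01–115%. Grid cell → 9.9%.

9.9%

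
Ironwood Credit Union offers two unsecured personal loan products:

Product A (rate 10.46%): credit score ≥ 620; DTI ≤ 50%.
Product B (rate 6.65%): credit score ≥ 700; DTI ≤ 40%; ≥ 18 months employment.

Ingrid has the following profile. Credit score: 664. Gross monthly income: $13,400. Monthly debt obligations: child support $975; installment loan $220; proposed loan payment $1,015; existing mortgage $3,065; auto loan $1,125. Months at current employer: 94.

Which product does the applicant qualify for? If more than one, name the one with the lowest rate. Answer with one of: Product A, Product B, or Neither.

Total debts = (975 + 220 + 1,015 + 3,065 + 1,125) = 6,400; DTI = 6,400/13,400 = 47.8%.
Product A: score 664 ≥ 620; DTI 47.8% ≤ 50% → qualifies.
Product B: score 664 < 700; DTI 47.8% > 40%; employment 94 ≥ 18 mo → does not qualify.

Product A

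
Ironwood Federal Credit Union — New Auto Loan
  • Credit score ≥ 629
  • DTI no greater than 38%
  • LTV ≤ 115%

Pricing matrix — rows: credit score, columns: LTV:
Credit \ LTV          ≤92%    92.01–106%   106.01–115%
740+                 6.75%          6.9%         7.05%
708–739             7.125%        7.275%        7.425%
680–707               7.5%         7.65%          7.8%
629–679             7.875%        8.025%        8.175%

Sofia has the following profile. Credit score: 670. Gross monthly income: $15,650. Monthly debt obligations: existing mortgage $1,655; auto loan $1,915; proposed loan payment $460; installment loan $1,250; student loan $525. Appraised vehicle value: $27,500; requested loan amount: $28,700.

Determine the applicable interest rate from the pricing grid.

Credit score 670 ≥ 629; Total monthly debts = (1,655 + 1,915 + 460 + 1,250 + 525) = 5,805. DTI: 5,805 ÷ 15,650 = 37.1%, within the 38% cap
LTV = 28,700/27,500 = 104.4% ≤ 115%
Credit 670 → row 629–679; LTV 104.4% → column 92.01–106%. Grid cell → 8.025%.

8.025%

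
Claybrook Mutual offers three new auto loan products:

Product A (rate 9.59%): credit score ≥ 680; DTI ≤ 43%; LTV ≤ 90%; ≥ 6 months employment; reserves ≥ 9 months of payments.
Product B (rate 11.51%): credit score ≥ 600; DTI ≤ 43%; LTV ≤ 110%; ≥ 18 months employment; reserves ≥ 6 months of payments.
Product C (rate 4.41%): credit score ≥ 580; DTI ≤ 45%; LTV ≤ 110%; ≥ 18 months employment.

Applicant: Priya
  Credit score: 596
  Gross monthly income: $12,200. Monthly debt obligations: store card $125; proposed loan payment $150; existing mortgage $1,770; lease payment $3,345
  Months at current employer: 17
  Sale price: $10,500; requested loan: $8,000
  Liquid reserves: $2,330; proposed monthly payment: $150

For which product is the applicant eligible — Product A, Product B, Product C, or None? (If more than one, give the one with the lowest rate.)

Total debts = (125 + 150 + 1,770 + 3,345) = 5,390; DTI = 5,390/12,200 = 44.2%.
LTV = 8,000/10,500 = 76.2%.
Reserves = 2,330/150 = 15.5 months.
Product A: score 596 < 680; DTI 44.2% > 43%; LTV 76.2% ≤ 90%; employment 17 ≥ 6 mo; reserves 15.5 ≥ 9 mo → does not qualify.
Product B: score 596 < 600; DTI 44.2% > 43%; LTV 76.2% ≤ 110%; employment 17 < 18 mo; reserves 15.5 ≥ 6 mo → does not qualify.
Product C: score 596 ≥ 580; DTI 44.2% ≤ 45%; LTV 76.2% ≤ 110%; employment 17 < 18 mo → does not qualify.

None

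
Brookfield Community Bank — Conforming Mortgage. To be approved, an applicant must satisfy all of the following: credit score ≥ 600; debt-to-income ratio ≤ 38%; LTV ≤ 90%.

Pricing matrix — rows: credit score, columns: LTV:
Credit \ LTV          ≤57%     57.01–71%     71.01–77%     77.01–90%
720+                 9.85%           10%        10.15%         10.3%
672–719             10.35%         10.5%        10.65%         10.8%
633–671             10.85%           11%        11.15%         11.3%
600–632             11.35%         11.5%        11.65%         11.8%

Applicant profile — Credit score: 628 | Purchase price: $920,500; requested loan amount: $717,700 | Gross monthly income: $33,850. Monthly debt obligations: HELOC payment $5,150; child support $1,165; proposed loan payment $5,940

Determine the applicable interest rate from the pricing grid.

Credit score 628 ≥ 600; Total monthly debts = (5,150 + 1,165 + 5,940) = 12,255. DTI = 12,255/33,850 = 36.2% ≤ 38%
LTV: 717,700 ÷ 920,500 = 78%, within 90% cap
Row: 628 falls in 600–632. Column: 78% falls in 77.01–90%. Rate = 11.8%.

11.8%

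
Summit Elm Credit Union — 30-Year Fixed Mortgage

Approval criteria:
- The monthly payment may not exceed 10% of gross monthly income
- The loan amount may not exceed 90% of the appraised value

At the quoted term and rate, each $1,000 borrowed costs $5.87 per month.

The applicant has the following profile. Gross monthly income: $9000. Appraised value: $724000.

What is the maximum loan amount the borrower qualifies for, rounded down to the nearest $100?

Payment cap: 10% × $9,000 = $900/month.
At $5.87 per $1,000, that supports 900/5.87 × 1,000 ≈ $153,321 → $153,300.
LTV cap: 90% × $724,000 = $651,600 → $651,600.
Binding constraint: payment-to-income.

$153,300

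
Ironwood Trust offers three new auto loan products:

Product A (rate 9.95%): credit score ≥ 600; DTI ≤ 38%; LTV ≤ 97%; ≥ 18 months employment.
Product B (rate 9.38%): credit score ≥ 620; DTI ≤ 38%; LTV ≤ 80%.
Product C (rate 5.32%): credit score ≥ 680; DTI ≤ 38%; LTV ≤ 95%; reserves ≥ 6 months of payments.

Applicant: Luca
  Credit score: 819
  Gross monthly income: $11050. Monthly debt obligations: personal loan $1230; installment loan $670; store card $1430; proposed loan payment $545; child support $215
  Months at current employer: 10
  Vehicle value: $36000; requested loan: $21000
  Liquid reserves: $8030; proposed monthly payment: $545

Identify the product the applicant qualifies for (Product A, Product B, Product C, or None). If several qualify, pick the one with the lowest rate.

Total debts = (1,230 + 670 + 1,430 + 545 + 215) = 4,090; DTI = 4,090/11,050 = 37%.
LTV = 21,000/36,000 = 58.3%.
Reserves = 8,030/545 = 14.7 months.
Product A: score 819 ≥ 600; DTI 37% ≤ 38%; LTV 58.3% ≤ 97%; employment 10 < 18 mo → does not qualify.
Product B: score 819 ≥ 620; DTI 37% ≤ 38%; LTV 58.3% ≤ 80% → qualifies.
Product C: score 819 ≥ 680; DTI 37% ≤ 38%; LTV 58.3% ≤ 95%; reserves 14.7 ≥ 6 mo → qualifies.
Qualifying: Product B, Product C. Lowest rate is 5.32% → Product C.

Product C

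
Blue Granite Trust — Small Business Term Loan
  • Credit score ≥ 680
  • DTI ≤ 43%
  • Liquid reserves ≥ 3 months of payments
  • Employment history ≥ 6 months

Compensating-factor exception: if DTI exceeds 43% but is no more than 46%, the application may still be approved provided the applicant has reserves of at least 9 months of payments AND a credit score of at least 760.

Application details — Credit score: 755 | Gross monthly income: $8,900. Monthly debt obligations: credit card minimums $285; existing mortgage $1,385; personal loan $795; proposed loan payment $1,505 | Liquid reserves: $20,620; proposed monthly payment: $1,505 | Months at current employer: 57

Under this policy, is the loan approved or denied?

Credit score 755 ≥ 680 (meets base)
Total debts = (285 + 1,385 + 795 + 1,505) = 3,970. DTI = 3,970/8,900 = 44.6% > 43% — standard DTI limit exceeded.
Liquid reserves cover 20,620/1,505 = 13.7 months — ≥ 3 required
Employment 57 ≥ 6 months
44.6% falls in the override range (43%–46%), so the compensating-factor test applies.
Reserves 13.7 ≥ 9 months; credit score 755 < 760.
Compensating-factor requirement not fully met.

Denied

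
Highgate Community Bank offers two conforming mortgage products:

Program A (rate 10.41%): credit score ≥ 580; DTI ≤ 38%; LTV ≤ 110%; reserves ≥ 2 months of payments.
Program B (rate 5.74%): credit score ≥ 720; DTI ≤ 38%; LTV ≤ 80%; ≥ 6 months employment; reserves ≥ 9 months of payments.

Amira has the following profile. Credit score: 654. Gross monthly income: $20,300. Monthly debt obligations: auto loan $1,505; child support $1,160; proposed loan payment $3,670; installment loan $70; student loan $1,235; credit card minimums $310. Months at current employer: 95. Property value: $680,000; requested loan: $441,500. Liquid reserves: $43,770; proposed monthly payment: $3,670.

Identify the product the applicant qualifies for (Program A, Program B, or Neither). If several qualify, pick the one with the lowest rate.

Neither

Total debts = (1,505 + 1,160 + 3,670 + 70 + 1,235 + 310) = 7,950; DTI = 7,950/20,300 = 39.2%.
LTV = 441,500/680,000 = 64.9%.
Reserves = 43,770/3,670 = 11.9 months.
Program A: score 654 ≥ 580; DTI 39.2% > 38%; LTV 64.9% ≤ 110%; reserves 11.9 ≥ 2 mo → does not qualify.
Program B: score 654 < 720; DTI 39.2% > 38%; LTV 64.9% ≤ 80%; employment 95 ≥ 6 mo; reserves 11.9 ≥ 9 mo → does not qualify.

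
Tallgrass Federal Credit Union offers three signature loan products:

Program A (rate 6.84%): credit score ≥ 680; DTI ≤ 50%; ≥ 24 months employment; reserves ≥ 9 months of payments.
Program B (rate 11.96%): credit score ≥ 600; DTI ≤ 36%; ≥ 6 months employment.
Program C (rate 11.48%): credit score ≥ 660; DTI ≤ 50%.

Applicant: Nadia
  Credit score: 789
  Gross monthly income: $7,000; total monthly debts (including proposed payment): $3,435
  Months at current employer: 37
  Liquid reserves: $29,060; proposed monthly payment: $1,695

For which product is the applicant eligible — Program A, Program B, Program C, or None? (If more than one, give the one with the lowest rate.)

Program A

DTI = 3,435/7,000 = 49.1%.
Reserves = 29,060/1,695 = 17.1 months.
Program A: score 789 ≥ 680; DTI 49.1% ≤ 50%; employment 37 ≥ 24 mo; reserves 17.1 ≥ 9 mo → qualifies.
Program B: score 789 ≥ 600; DTI 49.1% > 36%; employment 37 ≥ 6 mo → does not qualify.
Program C: score 789 ≥ 660; DTI 49.1% ≤ 50% → qualifies.
Qualifying: Program A, Program C. Lowest rate is 6.84% → Program A.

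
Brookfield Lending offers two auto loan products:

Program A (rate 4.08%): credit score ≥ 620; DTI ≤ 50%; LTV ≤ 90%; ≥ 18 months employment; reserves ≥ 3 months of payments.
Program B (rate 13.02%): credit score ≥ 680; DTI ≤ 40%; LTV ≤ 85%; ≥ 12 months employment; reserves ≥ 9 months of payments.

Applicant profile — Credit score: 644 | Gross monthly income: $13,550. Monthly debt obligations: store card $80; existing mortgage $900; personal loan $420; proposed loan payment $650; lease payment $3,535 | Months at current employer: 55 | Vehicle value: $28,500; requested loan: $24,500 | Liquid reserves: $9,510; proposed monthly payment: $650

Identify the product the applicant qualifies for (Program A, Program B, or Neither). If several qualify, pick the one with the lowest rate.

Program A

Total debts = (80 + 900 + 420 + 650 + 3,535) = 5,585; DTI = 5,585/13,550 = 41.2%.
LTV = 24,500/28,500 = 86%.
Reserves = 9,510/650 = 14.6 months.
Program A: score 644 ≥ 620; DTI 41.2% ≤ 50%; LTV 86% ≤ 90%; employment 55 ≥ 18 mo; reserves 14.6 ≥ 3 mo → qualifies.
Program B: score 644 < 680; DTI 41.2% > 40%; LTV 86% > 85%; employment 55 ≥ 12 mo; reserves 14.6 ≥ 9 mo → does not qualify.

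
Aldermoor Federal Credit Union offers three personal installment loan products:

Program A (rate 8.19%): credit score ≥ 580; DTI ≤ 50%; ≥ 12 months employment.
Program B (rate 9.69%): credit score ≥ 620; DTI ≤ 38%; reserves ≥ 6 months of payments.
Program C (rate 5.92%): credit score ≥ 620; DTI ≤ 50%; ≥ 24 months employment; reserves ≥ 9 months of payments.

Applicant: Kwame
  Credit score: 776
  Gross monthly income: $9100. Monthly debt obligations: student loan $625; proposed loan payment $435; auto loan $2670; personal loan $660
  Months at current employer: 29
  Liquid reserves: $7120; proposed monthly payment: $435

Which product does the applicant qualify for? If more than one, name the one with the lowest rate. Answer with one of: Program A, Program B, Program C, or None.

Program C

Total debts = (625 + 435 + 2,670 + 660) = 4,390; DTI = 4,390/9,100 = 48.2%.
Reserves = 7,120/435 = 16.4 months.
Program A: score 776 ≥ 580; DTI 48.2% ≤ 50%; employment 29 ≥ 12 mo → qualifies.
Program B: score 776 ≥ 620; DTI 48.2% > 38%; reserves 16.4 ≥ 6 mo → does not qualify.
Program C: score 776 ≥ 620; DTI 48.2% ≤ 50%; employment 29 ≥ 24 mo; reserves 16.4 ≥ 9 mo → qualifies.
Qualifying: Program A, Program C. Lowest rate is 5.92% → Program C.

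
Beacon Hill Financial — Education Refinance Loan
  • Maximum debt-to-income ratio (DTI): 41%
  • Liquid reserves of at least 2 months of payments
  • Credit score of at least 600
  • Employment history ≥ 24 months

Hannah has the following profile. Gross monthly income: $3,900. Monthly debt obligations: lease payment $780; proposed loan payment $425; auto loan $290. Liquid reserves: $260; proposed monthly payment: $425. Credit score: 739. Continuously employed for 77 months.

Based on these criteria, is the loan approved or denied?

Denied

Total monthly debts = (780 + 425 + 290) = 1,495. Debt-to-income = 1,495/3,900 = 38.3% — meets 41% limit
Liquid reserves cover 260/425 = 0.6 months — < 2 required
Credit score 739 ≥ 600 (meets)
Employment 77 ≥ 24 months
Fails on reserves.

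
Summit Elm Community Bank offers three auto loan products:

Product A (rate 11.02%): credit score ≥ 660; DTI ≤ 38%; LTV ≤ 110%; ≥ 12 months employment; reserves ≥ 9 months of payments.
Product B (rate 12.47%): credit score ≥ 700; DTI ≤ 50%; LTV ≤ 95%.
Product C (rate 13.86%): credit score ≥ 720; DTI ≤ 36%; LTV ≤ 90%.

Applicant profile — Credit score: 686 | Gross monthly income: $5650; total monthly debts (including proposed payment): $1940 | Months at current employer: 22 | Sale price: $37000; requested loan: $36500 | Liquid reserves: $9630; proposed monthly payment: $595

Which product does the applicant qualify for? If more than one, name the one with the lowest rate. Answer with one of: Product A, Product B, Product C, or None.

Product A

DTI = 1,940/5,650 = 34.3%.
LTV = 36,500/37,000 = 98.6%.
Reserves = 9,630/595 = 16.2 months.
Product A: score 686 ≥ 660; DTI 34.3% ≤ 38%; LTV 98.6% ≤ 110%; employment 22 ≥ 12 mo; reserves 16.2 ≥ 9 mo → qualifies.
Product B: score 686 < 700; DTI 34.3% ≤ 50%; LTV 98.6% > 95% → does not qualify.
Product C: score 686 < 720; DTI 34.3% ≤ 36%; LTV 98.6% > 90% → does not qualify.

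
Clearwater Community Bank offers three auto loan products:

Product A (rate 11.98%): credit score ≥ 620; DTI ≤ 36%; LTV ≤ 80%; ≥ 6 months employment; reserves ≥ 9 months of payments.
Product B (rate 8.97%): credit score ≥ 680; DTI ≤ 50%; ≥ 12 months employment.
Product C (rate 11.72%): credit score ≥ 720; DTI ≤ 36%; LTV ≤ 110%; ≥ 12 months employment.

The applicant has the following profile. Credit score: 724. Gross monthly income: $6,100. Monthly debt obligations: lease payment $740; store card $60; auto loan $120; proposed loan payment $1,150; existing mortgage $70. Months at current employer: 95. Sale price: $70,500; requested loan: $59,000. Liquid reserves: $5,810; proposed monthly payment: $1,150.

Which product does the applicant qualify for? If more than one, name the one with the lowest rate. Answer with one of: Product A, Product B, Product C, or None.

Total debts = (740 + 60 + 120 + 1,150 + 70) = 2,140; DTI = 2,140/6,100 = 35.1%.
LTV = 59,000/70,500 = 83.7%.
Reserves = 5,810/1,150 = 5.1 months.
Product A: score 724 ≥ 620; DTI 35.1% ≤ 36%; LTV 83.7% > 80%; employment 95 ≥ 6 mo; reserves 5.1 < 9 mo → does not qualify.
Product B: score 724 ≥ 680; DTI 35.1% ≤ 50%; employment 95 ≥ 12 mo → qualifies.
Product C: score 724 ≥ 720; DTI 35.1% ≤ 36%; LTV 83.7% ≤ 110%; employment 95 ≥ 12 mo → qualifies.
Qualifying: Product B, Product C. Lowest rate is 8.97% → Product B.

Product B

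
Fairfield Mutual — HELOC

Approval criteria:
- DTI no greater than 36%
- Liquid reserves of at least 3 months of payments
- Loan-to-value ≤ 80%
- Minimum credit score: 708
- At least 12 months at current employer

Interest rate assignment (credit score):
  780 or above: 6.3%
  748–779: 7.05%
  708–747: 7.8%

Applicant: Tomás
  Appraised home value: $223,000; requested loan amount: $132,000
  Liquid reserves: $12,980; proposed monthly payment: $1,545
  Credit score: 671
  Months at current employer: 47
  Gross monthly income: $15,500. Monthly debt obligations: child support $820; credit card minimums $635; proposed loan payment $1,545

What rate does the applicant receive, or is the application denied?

Denied

Credit score 671 < 708 (below minimum)
Employment 47 ≥ 12 months
Total monthly debts = (820 + 635 + 1,545) = 3,000. Debt-to-income = 3,000/15,500 = 19.4% — meets 36% limit
Reserves: 12,980 ÷ 1,545 = 8.4 months (meets 3-month minimum)
Loan-to-value = 132,000/223,000 = 59.2% — pass (80% max)
Not all requirements met → denied.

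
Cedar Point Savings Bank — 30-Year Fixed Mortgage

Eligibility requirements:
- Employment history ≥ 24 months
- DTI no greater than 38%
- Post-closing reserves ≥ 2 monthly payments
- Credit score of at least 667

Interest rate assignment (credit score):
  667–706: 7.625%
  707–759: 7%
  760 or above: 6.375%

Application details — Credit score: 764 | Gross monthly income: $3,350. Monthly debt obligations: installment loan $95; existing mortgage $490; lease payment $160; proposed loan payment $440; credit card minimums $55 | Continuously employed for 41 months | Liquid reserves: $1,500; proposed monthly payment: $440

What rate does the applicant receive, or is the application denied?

Credit score 764 ≥ 667 (meets minimum)
Total monthly debts = (95 + 490 + 160 + 440 + 55) = 1,240. Debt-to-income = 1,240/3,350 = 37% — meets 38% limit
Reserves: 1,500 ÷ 440 = 3.4 months (meets 2-month minimum)
Employment 41 ≥ 24 months
All requirements met. Score 764 falls in the 760 or above tier → 6.375%.

Approved at 6.375%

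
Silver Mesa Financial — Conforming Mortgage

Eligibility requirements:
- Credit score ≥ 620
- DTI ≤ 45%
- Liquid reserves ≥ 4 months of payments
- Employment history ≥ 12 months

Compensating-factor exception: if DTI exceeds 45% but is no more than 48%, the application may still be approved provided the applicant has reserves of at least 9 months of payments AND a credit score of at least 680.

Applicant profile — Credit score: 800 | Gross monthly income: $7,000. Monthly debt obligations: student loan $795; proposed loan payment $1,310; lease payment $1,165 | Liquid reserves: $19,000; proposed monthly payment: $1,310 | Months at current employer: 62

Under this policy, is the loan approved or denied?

Approved

Credit score 800 ≥ 620 (meets base)
Total debts = (795 + 1,310 + 1,165) = 3,270. DTI = 3,270/7,000 = 46.7% > 45% — standard DTI limit exceeded.
Reserves: 19,000 ÷ 1,310 = 14.5 months (meets 4-month minimum)
Employment 62 ≥ 12 months
46.7% falls in the override range (45%–48%), so the compensating-factor test applies.
Reserves 14.5 ≥ 9 months; credit score 800 ≥ 680.
Both compensating conditions met → exception applies.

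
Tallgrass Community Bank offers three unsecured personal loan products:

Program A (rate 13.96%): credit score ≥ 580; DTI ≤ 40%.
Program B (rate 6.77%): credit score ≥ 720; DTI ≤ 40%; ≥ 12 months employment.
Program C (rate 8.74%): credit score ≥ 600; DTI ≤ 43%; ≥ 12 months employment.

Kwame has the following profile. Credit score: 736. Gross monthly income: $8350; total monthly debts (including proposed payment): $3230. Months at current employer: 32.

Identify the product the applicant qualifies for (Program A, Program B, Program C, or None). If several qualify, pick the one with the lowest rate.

Program B

DTI = 3,230/8,350 = 38.7%.
Program A: score 736 ≥ 580; DTI 38.7% ≤ 40% → qualifies.
Program B: score 736 ≥ 720; DTI 38.7% ≤ 40%; employment 32 ≥ 12 mo → qualifies.
Program C: score 736 ≥ 600; DTI 38.7% ≤ 43%; employment 32 ≥ 12 mo → qualifies.
Qualifying: Program A, Program B, Program C. Lowest rate is 6.77% → Program B.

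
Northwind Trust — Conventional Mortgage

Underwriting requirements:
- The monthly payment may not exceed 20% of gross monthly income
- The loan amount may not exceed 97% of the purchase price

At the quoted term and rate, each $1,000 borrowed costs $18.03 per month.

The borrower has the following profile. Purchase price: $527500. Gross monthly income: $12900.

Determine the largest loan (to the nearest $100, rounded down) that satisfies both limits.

Payment cap: 20% × $12,900 = $2,580/month.
At $18.03 per $1,000, that supports 2,580/18.03 × 1,000 ≈ $143,094 → $143,000.
LTV cap: 97% × $527,500 = $511,675 → $511,600.
Binding constraint: payment-to-income.

$143,000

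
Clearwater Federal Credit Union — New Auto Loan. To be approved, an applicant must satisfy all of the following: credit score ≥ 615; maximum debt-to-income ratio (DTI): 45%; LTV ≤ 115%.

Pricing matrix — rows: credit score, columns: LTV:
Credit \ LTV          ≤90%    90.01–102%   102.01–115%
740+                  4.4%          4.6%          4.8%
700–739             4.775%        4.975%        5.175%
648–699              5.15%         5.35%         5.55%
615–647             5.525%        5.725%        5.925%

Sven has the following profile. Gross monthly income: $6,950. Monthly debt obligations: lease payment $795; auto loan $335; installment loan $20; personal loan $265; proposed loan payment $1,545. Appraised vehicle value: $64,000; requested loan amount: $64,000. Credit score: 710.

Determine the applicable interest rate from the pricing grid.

4.975%

Credit score 710 ≥ 615; Total monthly debts = (795 + 335 + 20 + 265 + 1,545) = 2,960. DTI: 2,960 ÷ 6,950 = 42.6%, within the 45% cap
Loan-to-value = 64,000/64,000 = 100% — pass (115% max)
Credit 710 → row 700–739; LTV 100% → column 90.01–102%. Grid cell → 4.975%.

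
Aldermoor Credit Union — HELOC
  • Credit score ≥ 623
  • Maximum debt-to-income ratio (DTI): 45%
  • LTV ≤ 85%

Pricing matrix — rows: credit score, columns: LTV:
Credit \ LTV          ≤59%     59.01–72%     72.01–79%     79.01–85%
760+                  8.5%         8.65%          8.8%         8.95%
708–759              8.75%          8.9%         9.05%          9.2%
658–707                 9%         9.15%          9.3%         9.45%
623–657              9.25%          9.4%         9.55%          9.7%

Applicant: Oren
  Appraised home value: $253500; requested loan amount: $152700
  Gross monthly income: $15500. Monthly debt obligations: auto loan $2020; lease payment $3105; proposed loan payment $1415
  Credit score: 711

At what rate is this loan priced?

Credit score 711 ≥ 623; Total monthly debts = (2,020 + 3,105 + 1,415) = 6,540. DTI: 6,540 ÷ 15,500 = 42.2%, within the 45% cap
LTV: 152,700 ÷ 253,500 = 60.2%, within 85% cap
Row: 711 falls in 708–759. Column: 60.2% falls in 59.01–72%. Rate = 8.9%.

8.9%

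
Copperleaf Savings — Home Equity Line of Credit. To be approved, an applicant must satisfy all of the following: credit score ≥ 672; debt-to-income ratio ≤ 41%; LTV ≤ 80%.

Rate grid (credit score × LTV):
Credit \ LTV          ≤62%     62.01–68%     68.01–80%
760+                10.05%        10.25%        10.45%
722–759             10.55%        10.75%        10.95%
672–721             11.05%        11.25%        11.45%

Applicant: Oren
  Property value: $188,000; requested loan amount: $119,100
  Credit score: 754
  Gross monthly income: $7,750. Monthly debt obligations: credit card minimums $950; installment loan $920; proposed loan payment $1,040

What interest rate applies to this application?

10.75%

Credit score 754 ≥ 672; Total monthly debts = (950 + 920 + 1,040) = 2,910. DTI = 2,910/7,750 = 37.5% ≤ 41%
LTV = 119,100/188,000 = 63.4% ≤ 80%
Row: 754 falls in 722–759. Column: 63.4% falls in 62.01–68%. Rate = 10.75%.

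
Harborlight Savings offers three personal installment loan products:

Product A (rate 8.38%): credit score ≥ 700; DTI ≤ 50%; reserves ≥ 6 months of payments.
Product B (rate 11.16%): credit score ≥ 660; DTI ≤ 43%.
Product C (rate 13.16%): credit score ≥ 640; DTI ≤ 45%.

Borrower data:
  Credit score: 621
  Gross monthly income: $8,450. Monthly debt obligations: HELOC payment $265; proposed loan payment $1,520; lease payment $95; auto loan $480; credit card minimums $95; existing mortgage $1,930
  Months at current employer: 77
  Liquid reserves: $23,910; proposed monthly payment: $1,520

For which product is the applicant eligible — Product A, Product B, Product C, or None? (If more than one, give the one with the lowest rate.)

Total debts = (265 + 1,520 + 95 + 480 + 95 + 1,930) = 4,385; DTI = 4,385/8,450 = 51.9%.
Reserves = 23,910/1,520 = 15.7 months.
Product A: score 621 < 700; DTI 51.9% > 50%; reserves 15.7 ≥ 6 mo → does not qualify.
Product B: score 621 < 660; DTI 51.9% > 43% → does not qualify.
Product C: score 621 < 640; DTI 51.9% > 45% → does not qualify.

None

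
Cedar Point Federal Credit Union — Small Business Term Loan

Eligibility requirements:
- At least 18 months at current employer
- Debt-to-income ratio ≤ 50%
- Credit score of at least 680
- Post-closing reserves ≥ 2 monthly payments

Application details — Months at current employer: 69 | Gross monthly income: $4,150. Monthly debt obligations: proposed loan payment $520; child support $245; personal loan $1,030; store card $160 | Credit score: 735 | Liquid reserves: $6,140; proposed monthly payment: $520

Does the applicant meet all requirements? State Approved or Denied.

Approved

Employment 69 ≥ 18 months
Total monthly debts = (520 + 245 + 1,030 + 160) = 1,955. Debt-to-income = 1,955/4,150 = 47.1% — meets 50% limit
Credit score 735 ≥ 680 (meets)
Liquid reserves cover 6,140/520 = 11.8 months — ≥ 2 required
All criteria satisfied.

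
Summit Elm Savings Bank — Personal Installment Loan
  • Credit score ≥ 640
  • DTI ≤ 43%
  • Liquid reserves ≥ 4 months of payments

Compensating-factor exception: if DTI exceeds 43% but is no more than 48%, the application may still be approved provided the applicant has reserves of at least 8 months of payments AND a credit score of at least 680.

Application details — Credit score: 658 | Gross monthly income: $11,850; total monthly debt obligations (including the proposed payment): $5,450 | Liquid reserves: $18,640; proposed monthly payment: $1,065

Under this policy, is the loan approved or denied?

Denied

Credit score 658 ≥ 640 (meets base)
DTI = 5,450/11,850 = 46% > 43% — standard DTI limit exceeded.
Liquid reserves cover 18,640/1,065 = 17.5 months — ≥ 4 required
DTI 46% is within the 43%–48% exception band; checking compensating factors.
Reserves 17.5 ≥ 8 months; credit score 658 < 680.
Override conditions not both satisfied; exception does not apply.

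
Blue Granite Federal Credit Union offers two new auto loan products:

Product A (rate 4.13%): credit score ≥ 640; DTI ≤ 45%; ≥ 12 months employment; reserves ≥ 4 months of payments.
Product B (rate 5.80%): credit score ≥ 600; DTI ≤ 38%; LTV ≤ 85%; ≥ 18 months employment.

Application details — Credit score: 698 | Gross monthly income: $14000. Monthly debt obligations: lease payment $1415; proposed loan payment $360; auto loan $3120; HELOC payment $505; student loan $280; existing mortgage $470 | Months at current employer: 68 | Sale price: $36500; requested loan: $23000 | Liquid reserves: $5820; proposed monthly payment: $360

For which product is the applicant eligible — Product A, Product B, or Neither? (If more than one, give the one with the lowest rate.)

Total debts = (1,415 + 360 + 3,120 + 505 + 280 + 470) = 6,150; DTI = 6,150/14,000 = 43.9%.
LTV = 23,000/36,500 = 63%.
Reserves = 5,820/360 = 16.2 months.
Product A: score 698 ≥ 640; DTI 43.9% ≤ 45%; employment 68 ≥ 12 mo; reserves 16.2 ≥ 4 mo → qualifies.
Product B: score 698 ≥ 600; DTI 43.9% > 38%; LTV 63% ≤ 85%; employment 68 ≥ 18 mo → does not qualify.

Product A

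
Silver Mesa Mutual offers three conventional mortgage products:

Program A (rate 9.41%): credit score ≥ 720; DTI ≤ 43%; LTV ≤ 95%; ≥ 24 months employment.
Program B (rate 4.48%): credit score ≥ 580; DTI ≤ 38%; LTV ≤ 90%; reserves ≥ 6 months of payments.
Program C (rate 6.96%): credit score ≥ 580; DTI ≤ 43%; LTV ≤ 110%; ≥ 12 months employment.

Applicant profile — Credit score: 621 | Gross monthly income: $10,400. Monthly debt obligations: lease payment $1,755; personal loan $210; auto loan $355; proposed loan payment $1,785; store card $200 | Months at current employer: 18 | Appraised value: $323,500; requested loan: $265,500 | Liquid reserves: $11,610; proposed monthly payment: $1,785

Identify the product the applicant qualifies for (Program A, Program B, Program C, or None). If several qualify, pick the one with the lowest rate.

Total debts = (1,755 + 210 + 355 + 1,785 + 200) = 4,305; DTI = 4,305/10,400 = 41.4%.
LTV = 265,500/323,500 = 82.1%.
Reserves = 11,610/1,785 = 6.5 months.
Program A: score 621 < 720; DTI 41.4% ≤ 43%; LTV 82.1% ≤ 95%; employment 18 < 24 mo → does not qualify.
Program B: score 621 ≥ 580; DTI 41.4% > 38%; LTV 82.1% ≤ 90%; reserves 6.5 ≥ 6 mo → does not qualify.
Program C: score 621 ≥ 580; DTI 41.4% ≤ 43%; LTV 82.1% ≤ 110%; employment 18 ≥ 12 mo → qualifies.

Program C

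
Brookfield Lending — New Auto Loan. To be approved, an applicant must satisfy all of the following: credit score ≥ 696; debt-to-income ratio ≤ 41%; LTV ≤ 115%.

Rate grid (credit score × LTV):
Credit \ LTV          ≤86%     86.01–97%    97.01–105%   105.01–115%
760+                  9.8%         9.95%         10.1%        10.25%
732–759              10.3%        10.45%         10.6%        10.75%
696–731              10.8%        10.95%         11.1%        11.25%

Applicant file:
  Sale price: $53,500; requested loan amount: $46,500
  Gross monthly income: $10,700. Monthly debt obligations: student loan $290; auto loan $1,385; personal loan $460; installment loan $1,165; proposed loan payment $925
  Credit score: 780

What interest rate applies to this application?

Credit score 780 ≥ 696; Total monthly debts = (290 + 1,385 + 460 + 1,165 + 925) = 4,225. Debt-to-income = 4,225/10,700 = 39.5% — meets 41% limit
LTV: 46,500 ÷ 53,500 = 86.9%, within 115% cap
Score 780 is in the 760+ band; LTV 86.9% is in the 86.01–97% band → 9.95%.

9.95%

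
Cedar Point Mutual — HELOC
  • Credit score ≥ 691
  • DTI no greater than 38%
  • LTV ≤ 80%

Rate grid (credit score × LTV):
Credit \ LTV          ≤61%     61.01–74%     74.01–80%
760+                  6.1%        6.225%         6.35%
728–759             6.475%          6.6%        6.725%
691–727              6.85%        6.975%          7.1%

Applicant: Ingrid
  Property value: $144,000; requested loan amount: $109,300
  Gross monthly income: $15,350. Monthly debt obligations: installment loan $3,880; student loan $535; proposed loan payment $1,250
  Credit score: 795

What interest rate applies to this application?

Credit score 795 ≥ 691; Total monthly debts = (3,880 + 535 + 1,250) = 5,665. DTI = 5,665/15,350 = 36.9% ≤ 38%
LTV: 109,300 ÷ 144,000 = 75.9%, within 80% cap
Credit 795 → row 760+; LTV 75.9% → column 74.01–80%. Grid cell → 6.35%.

6.35%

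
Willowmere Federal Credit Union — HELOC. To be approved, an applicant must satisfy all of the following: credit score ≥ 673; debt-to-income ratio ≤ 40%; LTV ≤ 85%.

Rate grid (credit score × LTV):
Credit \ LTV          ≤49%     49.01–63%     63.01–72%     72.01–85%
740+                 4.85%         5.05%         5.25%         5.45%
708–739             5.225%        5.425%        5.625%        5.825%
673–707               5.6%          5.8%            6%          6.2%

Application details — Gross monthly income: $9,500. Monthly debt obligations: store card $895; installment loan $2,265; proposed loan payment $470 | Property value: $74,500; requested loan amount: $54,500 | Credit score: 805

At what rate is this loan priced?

Credit score 805 ≥ 673; Total monthly debts = (895 + 2,265 + 470) = 3,630. DTI: 3,630 ÷ 9,500 = 38.2%, within the 40% cap
Loan-to-value = 54,500/74,500 = 73.2% — pass (85% max)
Score 805 is in the 740+ band; LTV 73.2% is in the 72.01–85% band → 5.45%.

5.45%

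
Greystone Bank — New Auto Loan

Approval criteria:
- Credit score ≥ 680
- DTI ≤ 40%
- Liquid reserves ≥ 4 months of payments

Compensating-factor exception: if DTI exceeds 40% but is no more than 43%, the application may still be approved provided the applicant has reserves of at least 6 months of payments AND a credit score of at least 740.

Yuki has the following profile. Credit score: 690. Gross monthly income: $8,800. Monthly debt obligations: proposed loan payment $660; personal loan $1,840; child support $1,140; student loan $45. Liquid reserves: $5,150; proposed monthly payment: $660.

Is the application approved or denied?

Denied

Credit score 690 ≥ 680 (meets base)
Total debts = (660 + 1,840 + 1,140 + 45) = 3,685. DTI = 3,685/8,800 = 41.9% > 40% — standard DTI limit exceeded.
Reserves: 5,150 ÷ 660 = 7.8 months (meets 4-month minimum)
DTI 41.9% is within the 40%–43% exception band; checking compensating factors.
Reserves 7.8 ≥ 6 months; credit score 690 < 740.
Override conditions not both satisfied; exception does not apply.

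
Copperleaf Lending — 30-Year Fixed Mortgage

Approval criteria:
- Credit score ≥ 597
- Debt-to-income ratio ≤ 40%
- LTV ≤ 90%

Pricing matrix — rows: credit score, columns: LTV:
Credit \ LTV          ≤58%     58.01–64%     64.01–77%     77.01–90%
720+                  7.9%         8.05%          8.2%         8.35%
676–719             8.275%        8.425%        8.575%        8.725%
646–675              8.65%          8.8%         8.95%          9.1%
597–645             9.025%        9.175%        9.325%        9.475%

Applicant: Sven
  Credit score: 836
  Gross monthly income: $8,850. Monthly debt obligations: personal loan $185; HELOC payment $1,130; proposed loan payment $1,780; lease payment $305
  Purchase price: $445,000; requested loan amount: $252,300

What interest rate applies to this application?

Credit score 836 ≥ 597; Total monthly debts = (185 + 1,130 + 1,780 + 305) = 3,400. Debt-to-income = 3,400/8,850 = 38.4% — meets 40% limit
LTV = 252,300/445,000 = 56.7% ≤ 90%
Credit 836 → row 720+; LTV 56.7% → column ≤58%. Grid cell → 7.9%.

7.9%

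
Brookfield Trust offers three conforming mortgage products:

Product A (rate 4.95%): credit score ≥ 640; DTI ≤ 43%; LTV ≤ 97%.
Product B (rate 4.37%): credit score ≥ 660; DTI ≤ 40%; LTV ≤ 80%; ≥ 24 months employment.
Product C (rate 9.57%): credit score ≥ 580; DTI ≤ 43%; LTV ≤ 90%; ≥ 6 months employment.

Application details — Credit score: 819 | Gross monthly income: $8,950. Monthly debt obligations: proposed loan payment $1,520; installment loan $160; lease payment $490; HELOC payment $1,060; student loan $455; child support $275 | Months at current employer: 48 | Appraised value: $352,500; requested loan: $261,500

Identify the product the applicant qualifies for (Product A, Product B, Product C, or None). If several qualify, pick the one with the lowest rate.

Total debts = (1,520 + 160 + 490 + 1,060 + 455 + 275) = 3,960; DTI = 3,960/8,950 = 44.2%.
LTV = 261,500/352,500 = 74.2%.
Product A: score 819 ≥ 640; DTI 44.2% > 43%; LTV 74.2% ≤ 97% → does not qualify.
Product B: score 819 ≥ 660; DTI 44.2% > 40%; LTV 74.2% ≤ 80%; employment 48 ≥ 24 mo → does not qualify.
Product C: score 819 ≥ 580; DTI 44.2% > 43%; LTV 74.2% ≤ 90%; employment 48 ≥ 6 mo → does not qualify.

None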